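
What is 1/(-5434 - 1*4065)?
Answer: -1/9499 ≈ -0.00010527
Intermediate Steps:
1/(-5434 - 1*4065) = 1/(-5434 - 4065) = 1/(-9499) = -1/9499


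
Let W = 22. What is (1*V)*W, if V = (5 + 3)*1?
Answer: 176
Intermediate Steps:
V = 8 (V = 8*1 = 8)
(1*V)*W = (1*8)*22 = 8*22 = 176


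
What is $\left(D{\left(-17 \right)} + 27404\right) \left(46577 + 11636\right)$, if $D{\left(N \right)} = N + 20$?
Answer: $1595443691$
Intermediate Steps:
$D{\left(N \right)} = 20 + N$
$\left(D{\left(-17 \right)} + 27404\right) \left(46577 + 11636\right) = \left(\left(20 - 17\right) + 27404\right) \left(46577 + 11636\right) = \left(3 + 27404\right) 58213 = 27407 \cdot 58213 = 1595443691$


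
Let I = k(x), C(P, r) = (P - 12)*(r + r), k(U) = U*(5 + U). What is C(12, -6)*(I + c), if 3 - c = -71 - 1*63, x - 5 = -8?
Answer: 0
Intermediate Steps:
x = -3 (x = 5 - 8 = -3)
C(P, r) = 2*r*(-12 + P) (C(P, r) = (-12 + P)*(2*r) = 2*r*(-12 + P))
c = 137 (c = 3 - (-71 - 1*63) = 3 - (-71 - 63) = 3 - 1*(-134) = 3 + 134 = 137)
I = -6 (I = -3*(5 - 3) = -3*2 = -6)
C(12, -6)*(I + c) = (2*(-6)*(-12 + 12))*(-6 + 137) = (2*(-6)*0)*131 = 0*131 = 0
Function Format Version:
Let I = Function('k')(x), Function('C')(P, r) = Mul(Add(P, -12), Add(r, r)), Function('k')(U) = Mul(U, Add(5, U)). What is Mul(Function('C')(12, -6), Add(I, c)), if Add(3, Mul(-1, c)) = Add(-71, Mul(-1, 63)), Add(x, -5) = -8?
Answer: 0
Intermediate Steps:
x = -3 (x = Add(5, -8) = -3)
Function('C')(P, r) = Mul(2, r, Add(-12, P)) (Function('C')(P, r) = Mul(Add(-12, P), Mul(2, r)) = Mul(2, r, Add(-12, P)))
c = 137 (c = Add(3, Mul(-1, Add(-71, Mul(-1, 63)))) = Add(3, Mul(-1, Add(-71, -63))) = Add(3, Mul(-1, -134)) = Add(3, 134) = 137)
I = -6 (I = Mul(-3, Add(5, -3)) = Mul(-3, 2) = -6)
Mul(Function('C')(12, -6), Add(I, c)) = Mul(Mul(2, -6, Add(-12, 12)), Add(-6, 137)) = Mul(Mul(2, -6, 0), 131) = Mul(0, 131) = 0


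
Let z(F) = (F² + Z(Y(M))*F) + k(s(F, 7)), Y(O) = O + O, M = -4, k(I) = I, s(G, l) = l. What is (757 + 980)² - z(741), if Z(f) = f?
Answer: 2474009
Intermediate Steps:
Y(O) = 2*O
z(F) = 7 + F² - 8*F (z(F) = (F² + (2*(-4))*F) + 7 = (F² - 8*F) + 7 = 7 + F² - 8*F)
(757 + 980)² - z(741) = (757 + 980)² - (7 + 741² - 8*741) = 1737² - (7 + 549081 - 5928) = 3017169 - 1*543160 = 3017169 - 543160 = 2474009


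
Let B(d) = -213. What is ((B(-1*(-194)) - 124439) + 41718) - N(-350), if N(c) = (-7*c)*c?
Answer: 774566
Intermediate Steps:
N(c) = -7*c**2
((B(-1*(-194)) - 124439) + 41718) - N(-350) = ((-213 - 124439) + 41718) - (-7)*(-350)**2 = (-124652 + 41718) - (-7)*122500 = -82934 - 1*(-857500) = -82934 + 857500 = 774566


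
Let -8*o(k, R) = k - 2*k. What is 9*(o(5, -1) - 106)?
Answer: -7587/8 ≈ -948.38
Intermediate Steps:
o(k, R) = k/8 (o(k, R) = -(k - 2*k)/8 = -(-1)*k/8 = k/8)
9*(o(5, -1) - 106) = 9*((⅛)*5 - 106) = 9*(5/8 - 106) = 9*(-843/8) = -7587/8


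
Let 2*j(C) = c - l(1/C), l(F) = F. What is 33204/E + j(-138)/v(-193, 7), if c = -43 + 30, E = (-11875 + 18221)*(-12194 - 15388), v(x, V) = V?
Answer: -26158547677/28180694892 ≈ -0.92824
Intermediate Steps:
E = -175035372 (E = 6346*(-27582) = -175035372)
c = -13
j(C) = -13/2 - 1/(2*C) (j(C) = (-13 - 1/C)/2 = -13/2 - 1/(2*C))
33204/E + j(-138)/v(-193, 7) = 33204/(-175035372) + ((½)*(-1 - 13*(-138))/(-138))/7 = 33204*(-1/175035372) + ((½)*(-1/138)*(-1 + 1794))*(⅐) = -2767/14586281 + ((½)*(-1/138)*1793)*(⅐) = -2767/14586281 - 1793/276*⅐ = -2767/14586281 - 1793/1932 = -26158547677/28180694892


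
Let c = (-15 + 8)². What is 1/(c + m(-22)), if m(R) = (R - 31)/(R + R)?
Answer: 44/2209 ≈ 0.019919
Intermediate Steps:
c = 49 (c = (-7)² = 49)
m(R) = (-31 + R)/(2*R) (m(R) = (-31 + R)/((2*R)) = (-31 + R)*(1/(2*R)) = (-31 + R)/(2*R))
1/(c + m(-22)) = 1/(49 + (½)*(-31 - 22)/(-22)) = 1/(49 + (½)*(-1/22)*(-53)) = 1/(49 + 53/44) = 1/(2209/44) = 44/2209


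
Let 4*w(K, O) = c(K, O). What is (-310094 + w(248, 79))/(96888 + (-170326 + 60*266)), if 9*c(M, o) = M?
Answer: 1395392/258651 ≈ 5.3949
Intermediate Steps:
c(M, o) = M/9
w(K, O) = K/36 (w(K, O) = (K/9)/4 = K/36)
(-310094 + w(248, 79))/(96888 + (-170326 + 60*266)) = (-310094 + (1/36)*248)/(96888 + (-170326 + 60*266)) = (-310094 + 62/9)/(96888 + (-170326 + 15960)) = -2790784/(9*(96888 - 154366)) = -2790784/9/(-57478) = -2790784/9*(-1/57478) = 1395392/258651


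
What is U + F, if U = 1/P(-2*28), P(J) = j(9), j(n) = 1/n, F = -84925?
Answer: -84916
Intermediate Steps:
P(J) = ⅑ (P(J) = 1/9 = ⅑)
U = 9 (U = 1/(⅑) = 9)
U + F = 9 - 84925 = -84916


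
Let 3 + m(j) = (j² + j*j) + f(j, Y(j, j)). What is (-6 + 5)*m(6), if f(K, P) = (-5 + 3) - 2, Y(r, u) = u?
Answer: -65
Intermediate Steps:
f(K, P) = -4 (f(K, P) = -2 - 2 = -4)
m(j) = -7 + 2*j² (m(j) = -3 + ((j² + j*j) - 4) = -3 + ((j² + j²) - 4) = -3 + (2*j² - 4) = -3 + (-4 + 2*j²) = -7 + 2*j²)
(-6 + 5)*m(6) = (-6 + 5)*(-7 + 2*6²) = -(-7 + 2*36) = -(-7 + 72) = -1*65 = -65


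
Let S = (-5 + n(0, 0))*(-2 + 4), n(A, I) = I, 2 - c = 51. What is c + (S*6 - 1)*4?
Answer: -293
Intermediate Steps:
c = -49 (c = 2 - 1*51 = 2 - 51 = -49)
S = -10 (S = (-5 + 0)*(-2 + 4) = -5*2 = -10)
c + (S*6 - 1)*4 = -49 + (-10*6 - 1)*4 = -49 + (-60 - 1)*4 = -49 - 61*4 = -49 - 244 = -293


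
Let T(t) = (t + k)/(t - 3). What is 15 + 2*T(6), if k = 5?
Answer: 67/3 ≈ 22.333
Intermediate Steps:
T(t) = (5 + t)/(-3 + t) (T(t) = (t + 5)/(t - 3) = (5 + t)/(-3 + t))
15 + 2*T(6) = 15 + 2*((5 + 6)/(-3 + 6)) = 15 + 2*(11/3) = 15 + 22/3 = 67/3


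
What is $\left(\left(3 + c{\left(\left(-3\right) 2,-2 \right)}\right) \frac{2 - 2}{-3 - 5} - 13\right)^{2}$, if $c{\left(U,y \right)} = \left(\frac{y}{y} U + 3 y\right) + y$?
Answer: $169$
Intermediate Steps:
$c{\left(U,y \right)} = U + 4 y$ ($c{\left(U,y \right)} = \left(1 U + 3 y\right) + y = \left(U + 3 y\right) + y = U + 4 y$)
$\left(\left(3 + c{\left(\left(-3\right) 2,-2 \right)}\right) \frac{2 - 2}{-3 - 5} - 13\right)^{2} = \left(\left(3 + \left(\left(-3\right) 2 + 4 \left(-2\right)\right)\right) \frac{2 - 2}{-3 - 5} - 13\right)^{2} = \left(\left(3 - 14\right) \frac{0}{-8} - 13\right)^{2} = \left(\left(3 - 14\right) 0 \left(- \frac{1}{8}\right) - 13\right)^{2} = \left(\left(-11\right) 0 - 13\right)^{2} = \left(0 - 13\right)^{2} = \left(-13\right)^{2} = 169$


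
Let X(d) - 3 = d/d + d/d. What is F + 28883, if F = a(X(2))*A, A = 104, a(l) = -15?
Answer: 27323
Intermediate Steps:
X(d) = 5 (X(d) = 3 + (d/d + d/d) = 3 + (1 + 1) = 3 + 2 = 5)
F = -1560 (F = -15*104 = -1560)
F + 28883 = -1560 + 28883 = 27323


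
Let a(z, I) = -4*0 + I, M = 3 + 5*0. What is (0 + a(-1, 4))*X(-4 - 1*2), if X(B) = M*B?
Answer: -72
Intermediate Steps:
M = 3 (M = 3 + 0 = 3)
a(z, I) = I (a(z, I) = 0 + I = I)
X(B) = 3*B
(0 + a(-1, 4))*X(-4 - 1*2) = (0 + 4)*(3*(-4 - 1*2)) = 4*(3*(-4 - 2)) = 4*(3*(-6)) = 4*(-18) = -72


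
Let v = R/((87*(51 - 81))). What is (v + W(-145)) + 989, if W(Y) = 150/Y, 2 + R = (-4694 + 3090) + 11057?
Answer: 88591/90 ≈ 984.34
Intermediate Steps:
R = 9451 (R = -2 + ((-4694 + 3090) + 11057) = -2 + (-1604 + 11057) = -2 + 9453 = 9451)
v = -9451/2610 (v = 9451/((87*(51 - 81))) = 9451/((87*(-30))) = 9451/(-2610) = 9451*(-1/2610) = -9451/2610 ≈ -3.6211)
(v + W(-145)) + 989 = (-9451/2610 + 150/(-145)) + 989 = (-9451/2610 + 150*(-1/145)) + 989 = (-9451/2610 - 30/29) + 989 = -419/90 + 989 = 88591/90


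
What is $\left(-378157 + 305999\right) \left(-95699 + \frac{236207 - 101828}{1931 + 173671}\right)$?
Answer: $\frac{28871449066481}{4181} \approx 6.9054 \cdot 10^{9}$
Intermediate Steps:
$\left(-378157 + 305999\right) \left(-95699 + \frac{236207 - 101828}{1931 + 173671}\right) = - 72158 \left(-95699 + \frac{134379}{175602}\right) = - 72158 \left(-95699 + 134379 \cdot \frac{1}{175602}\right) = - 72158 \left(-95699 + \frac{6399}{8362}\right) = \left(-72158\right) \left(- \frac{800228639}{8362}\right) = \frac{28871449066481}{4181}$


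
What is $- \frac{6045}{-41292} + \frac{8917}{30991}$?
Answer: $\frac{5973563}{13760004} \approx 0.43412$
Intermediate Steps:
$- \frac{6045}{-41292} + \frac{8917}{30991} = \left(-6045\right) \left(- \frac{1}{41292}\right) + 8917 \cdot \frac{1}{30991} = \frac{65}{444} + \frac{8917}{30991} = \frac{5973563}{13760004}$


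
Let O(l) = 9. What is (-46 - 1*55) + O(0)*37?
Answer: 232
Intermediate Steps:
(-46 - 1*55) + O(0)*37 = (-46 - 1*55) + 9*37 = (-46 - 55) + 333 = -101 + 333 = 232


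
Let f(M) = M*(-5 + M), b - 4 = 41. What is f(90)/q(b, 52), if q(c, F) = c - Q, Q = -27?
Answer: 425/4 ≈ 106.25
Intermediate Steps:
b = 45 (b = 4 + 41 = 45)
q(c, F) = 27 + c (q(c, F) = c - 1*(-27) = c + 27 = 27 + c)
f(90)/q(b, 52) = (90*(-5 + 90))/(27 + 45) = (90*85)/72 = 7650*(1/72) = 425/4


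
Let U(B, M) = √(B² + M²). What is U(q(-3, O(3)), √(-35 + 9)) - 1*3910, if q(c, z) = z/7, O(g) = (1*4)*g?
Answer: -3910 + I*√1130/7 ≈ -3910.0 + 4.8022*I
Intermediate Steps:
O(g) = 4*g
q(c, z) = z/7 (q(c, z) = z*(⅐) = z/7)
U(q(-3, O(3)), √(-35 + 9)) - 1*3910 = √(((4*3)/7)² + (√(-35 + 9))²) - 1*3910 = √(((⅐)*12)² + (√(-26))²) - 3910 = √((12/7)² + (I*√26)²) - 3910 = √(144/49 - 26) - 3910 = √(-1130/49) - 3910 = I*√1130/7 - 3910 = -3910 + I*√1130/7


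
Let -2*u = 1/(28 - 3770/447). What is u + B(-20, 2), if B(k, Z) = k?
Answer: -350287/17492 ≈ -20.026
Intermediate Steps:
u = -447/17492 (u = -1/(2*(28 - 3770/447)) = -1/(2*8746/447) = -½*447/8746 = -447/17492 ≈ -0.025555)
u + B(-20, 2) = -447/17492 - 20 = -350287/17492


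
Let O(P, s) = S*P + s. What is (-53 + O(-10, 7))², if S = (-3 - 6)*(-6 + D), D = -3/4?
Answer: 1708249/4 ≈ 4.2706e+5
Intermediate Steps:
D = -¾ (D = -3*¼ = -¾ ≈ -0.75000)
S = 243/4 (S = (-3 - 6)*(-6 - ¾) = -9*(-27/4) = 243/4 ≈ 60.750)
O(P, s) = s + 243*P/4 (O(P, s) = 243*P/4 + s = s + 243*P/4)
(-53 + O(-10, 7))² = (-53 + (7 + (243/4)*(-10)))² = (-53 + (7 - 1215/2))² = (-53 - 1201/2)² = (-1307/2)² = 1708249/4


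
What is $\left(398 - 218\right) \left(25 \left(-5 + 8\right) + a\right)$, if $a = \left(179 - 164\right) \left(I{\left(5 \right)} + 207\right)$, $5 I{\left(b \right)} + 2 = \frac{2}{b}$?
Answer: $571536$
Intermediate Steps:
$I{\left(b \right)} = - \frac{2}{5} + \frac{2}{5 b}$ ($I{\left(b \right)} = - \frac{2}{5} + \frac{2 \frac{1}{b}}{5} = - \frac{2}{5} + \frac{2}{5 b}$)
$a = \frac{15501}{5}$ ($a = \left(179 - 164\right) \left(\frac{2 \left(1 - 5\right)}{5 \cdot 5} + 207\right) = 15 \left(\frac{2}{5} \cdot \frac{1}{5} \left(1 - 5\right) + 207\right) = 15 \left(\frac{2}{5} \cdot \frac{1}{5} \left(-4\right) + 207\right) = 15 \left(- \frac{8}{25} + 207\right) = 15 \cdot \frac{5167}{25} = \frac{15501}{5} \approx 3100.2$)
$\left(398 - 218\right) \left(25 \left(-5 + 8\right) + a\right) = \left(398 - 218\right) \left(25 \left(-5 + 8\right) + \frac{15501}{5}\right) = 180 \left(25 \cdot 3 + \frac{15501}{5}\right) = 180 \left(75 + \frac{15501}{5}\right) = 180 \cdot \frac{15876}{5} = 571536$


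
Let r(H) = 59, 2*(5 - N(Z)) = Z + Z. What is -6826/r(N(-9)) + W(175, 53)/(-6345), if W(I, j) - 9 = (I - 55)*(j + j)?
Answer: -14687327/124785 ≈ -117.70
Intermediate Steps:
N(Z) = 5 - Z (N(Z) = 5 - (Z + Z)/2 = 5 - Z)
W(I, j) = 9 + 2*j*(-55 + I) (W(I, j) = 9 + (I - 55)*(j + j) = 9 + (-55 + I)*(2*j) = 9 + 2*j*(-55 + I))
-6826/r(N(-9)) + W(175, 53)/(-6345) = -6826/59 + (9 - 110*53 + 2*175*53)/(-6345) = -6826*1/59 + (9 - 5830 + 18550)*(-1/6345) = -6826/59 + 12729*(-1/6345) = -6826/59 - 4243/2115 = -14687327/124785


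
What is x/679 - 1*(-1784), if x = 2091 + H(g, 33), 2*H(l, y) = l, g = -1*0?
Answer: 1213427/679 ≈ 1787.1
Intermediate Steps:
g = 0
H(l, y) = l/2
x = 2091 (x = 2091 + (½)*0 = 2091 + 0 = 2091)
x/679 - 1*(-1784) = 2091/679 - 1*(-1784) = 2091*(1/679) + 1784 = 2091/679 + 1784 = 1213427/679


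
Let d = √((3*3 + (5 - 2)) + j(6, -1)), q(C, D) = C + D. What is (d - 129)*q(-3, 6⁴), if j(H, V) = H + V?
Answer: -166797 + 1293*√17 ≈ -1.6147e+5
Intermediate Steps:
d = √17 (d = √((3*3 + (5 - 2)) + (6 - 1)) = √((9 + 3) + 5) = √(12 + 5) = √17 ≈ 4.1231)
(d - 129)*q(-3, 6⁴) = (√17 - 129)*(-3 + 6⁴) = (-129 + √17)*(-3 + 1296) = (-129 + √17)*1293 = -166797 + 1293*√17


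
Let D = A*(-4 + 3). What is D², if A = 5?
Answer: 25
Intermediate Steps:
D = -5 (D = 5*(-4 + 3) = 5*(-1) = -5)
D² = (-5)² = 25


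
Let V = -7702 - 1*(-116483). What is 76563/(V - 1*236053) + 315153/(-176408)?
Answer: -1117009965/467745812 ≈ -2.3881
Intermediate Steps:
V = 108781 (V = -7702 + 116483 = 108781)
76563/(V - 1*236053) + 315153/(-176408) = 76563/(108781 - 1*236053) + 315153/(-176408) = 76563/(108781 - 236053) + 315153*(-1/176408) = 76563/(-127272) - 315153/176408 = 76563*(-1/127272) - 315153/176408 = -25521/42424 - 315153/176408 = -1117009965/467745812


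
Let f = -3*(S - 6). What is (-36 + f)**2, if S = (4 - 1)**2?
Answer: 2025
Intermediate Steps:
S = 9 (S = 3**2 = 9)
f = -9 (f = -3*(9 - 6) = -3*3 = -9)
(-36 + f)**2 = (-36 - 9)**2 = (-45)**2 = 2025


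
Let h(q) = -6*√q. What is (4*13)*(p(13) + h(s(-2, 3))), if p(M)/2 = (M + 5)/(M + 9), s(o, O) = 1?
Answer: -2496/11 ≈ -226.91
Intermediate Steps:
p(M) = 2*(5 + M)/(9 + M) (p(M) = 2*((M + 5)/(M + 9)) = 2*((5 + M)/(9 + M)) = 2*(5 + M)/(9 + M))
(4*13)*(p(13) + h(s(-2, 3))) = (4*13)*(2*(5 + 13)/(9 + 13) - 6*√1) = 52*(2*18/22 - 6*1) = 52*(2*(1/22)*18 - 6) = 52*(18/11 - 6) = 52*(-48/11) = -2496/11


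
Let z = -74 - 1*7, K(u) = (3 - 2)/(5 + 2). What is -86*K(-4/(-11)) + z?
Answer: -653/7 ≈ -93.286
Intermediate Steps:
K(u) = ⅐ (K(u) = 1/7 = 1*(⅐) = ⅐)
z = -81 (z = -74 - 7 = -81)
-86*K(-4/(-11)) + z = -86*⅐ - 81 = -86/7 - 81 = -653/7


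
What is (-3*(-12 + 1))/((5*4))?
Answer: 33/20 ≈ 1.6500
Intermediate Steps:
(-3*(-12 + 1))/((5*4)) = -3*(-11)/20 = 33*(1/20) = 33/20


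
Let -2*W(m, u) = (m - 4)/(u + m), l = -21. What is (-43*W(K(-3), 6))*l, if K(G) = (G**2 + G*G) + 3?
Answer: -5117/18 ≈ -284.28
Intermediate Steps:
K(G) = 3 + 2*G**2 (K(G) = (G**2 + G**2) + 3 = 2*G**2 + 3 = 3 + 2*G**2)
W(m, u) = -(-4 + m)/(2*(m + u)) (W(m, u) = -(m - 4)/(2*(u + m)) = -(-4 + m)/(2*(m + u)))
(-43*W(K(-3), 6))*l = -43*(2 - (3 + 2*(-3)**2)/2)/((3 + 2*(-3)**2) + 6)*(-21) = -43*(2 - (3 + 2*9)/2)/((3 + 2*9) + 6)*(-21) = -43*(2 - (3 + 18)/2)/((3 + 18) + 6)*(-21) = -43*(2 - 1/2*21)/(21 + 6)*(-21) = -43*(2 - 21/2)/27*(-21) = -43*(-17)/(27*2)*(-21) = -43*(-17/54)*(-21) = (731/54)*(-21) = -5117/18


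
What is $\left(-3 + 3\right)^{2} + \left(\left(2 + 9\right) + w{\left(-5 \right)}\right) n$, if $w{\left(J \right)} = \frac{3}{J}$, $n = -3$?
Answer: $- \frac{156}{5} \approx -31.2$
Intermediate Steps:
$\left(-3 + 3\right)^{2} + \left(\left(2 + 9\right) + w{\left(-5 \right)}\right) n = \left(-3 + 3\right)^{2} + \left(\left(2 + 9\right) + \frac{3}{-5}\right) \left(-3\right) = 0^{2} + \left(11 + 3 \left(- \frac{1}{5}\right)\right) \left(-3\right) = 0 + \left(11 - \frac{3}{5}\right) \left(-3\right) = 0 + \frac{52}{5} \left(-3\right) = 0 - \frac{156}{5} = - \frac{156}{5}$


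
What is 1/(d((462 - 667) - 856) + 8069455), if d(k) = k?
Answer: 1/8068394 ≈ 1.2394e-7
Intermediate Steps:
1/(d((462 - 667) - 856) + 8069455) = 1/(((462 - 667) - 856) + 8069455) = 1/((-205 - 856) + 8069455) = 1/(-1061 + 8069455) = 1/8068394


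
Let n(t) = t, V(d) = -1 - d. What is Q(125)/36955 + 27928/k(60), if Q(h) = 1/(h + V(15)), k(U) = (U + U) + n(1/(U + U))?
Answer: 13499596473601/58008596095 ≈ 232.72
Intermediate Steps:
k(U) = 1/(2*U) + 2*U (k(U) = (U + U) + 1/(U + U) = 2*U + 1/(2*U) = 1/(2*U) + 2*U)
Q(h) = 1/(-16 + h) (Q(h) = 1/(h + (-1 - 1*15)) = 1/(h + (-1 - 15)) = 1/(h - 16) = 1/(-16 + h))
Q(125)/36955 + 27928/k(60) = 1/((-16 + 125)*36955) + 27928/((1/2)/60 + 2*60) = (1/36955)/109 + 27928/((1/2)*(1/60) + 120) = (1/109)*(1/36955) + 27928/(1/120 + 120) = 1/4028095 + 27928/(14401/120) = 1/4028095 + 27928*(120/14401) = 1/4028095 + 3351360/14401 = 13499596473601/58008596095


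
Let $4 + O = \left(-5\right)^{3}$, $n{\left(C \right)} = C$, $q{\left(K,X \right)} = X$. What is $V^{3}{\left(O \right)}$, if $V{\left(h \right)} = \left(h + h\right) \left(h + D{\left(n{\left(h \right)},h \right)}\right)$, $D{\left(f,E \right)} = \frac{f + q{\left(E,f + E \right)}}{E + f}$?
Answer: $35595055317375$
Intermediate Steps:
$D{\left(f,E \right)} = \frac{E + 2 f}{E + f}$ ($D{\left(f,E \right)} = \frac{f + \left(f + E\right)}{E + f} = \frac{f + \left(E + f\right)}{E + f} = \frac{E + 2 f}{E + f}$)
$O = -129$ ($O = -4 + \left(-5\right)^{3} = -4 - 125 = -129$)
$V{\left(h \right)} = 2 h \left(\frac{3}{2} + h\right)$ ($V{\left(h \right)} = \left(h + h\right) \left(h + \frac{h + 2 h}{h + h}\right) = 2 h \left(h + \frac{3 h}{2 h}\right) = 2 h \left(h + \frac{1}{2 h} 3 h\right) = 2 h \left(h + \frac{3}{2}\right) = 2 h \left(\frac{3}{2} + h\right)$)
$V^{3}{\left(O \right)} = \left(- 129 \left(3 + 2 \left(-129\right)\right)\right)^{3} = \left(- 129 \left(3 - 258\right)\right)^{3} = \left(\left(-129\right) \left(-255\right)\right)^{3} = 32895^{3} = 35595055317375$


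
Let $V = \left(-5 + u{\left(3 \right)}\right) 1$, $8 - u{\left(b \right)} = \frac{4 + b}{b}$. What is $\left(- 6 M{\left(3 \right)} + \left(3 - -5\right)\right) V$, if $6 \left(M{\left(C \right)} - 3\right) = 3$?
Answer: $- \frac{26}{3} \approx -8.6667$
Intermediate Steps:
$M{\left(C \right)} = \frac{7}{2}$ ($M{\left(C \right)} = 3 + \frac{1}{6} \cdot 3 = 3 + \frac{1}{2} = \frac{7}{2}$)
$u{\left(b \right)} = 8 - \frac{4 + b}{b}$
$V = \frac{2}{3}$ ($V = \left(-5 + \left(7 - \frac{4}{3}\right)\right) 1 = \left(-5 + \frac{17}{3}\right) 1 = \frac{2}{3} \cdot 1 = \frac{2}{3} \approx 0.66667$)
$\left(- 6 M{\left(3 \right)} + \left(3 - -5\right)\right) V = \left(\left(-6\right) \frac{7}{2} + \left(3 - -5\right)\right) \frac{2}{3} = \left(-21 + \left(3 + 5\right)\right) \frac{2}{3} = \left(-21 + 8\right) \frac{2}{3} = \left(-13\right) \frac{2}{3} = - \frac{26}{3}$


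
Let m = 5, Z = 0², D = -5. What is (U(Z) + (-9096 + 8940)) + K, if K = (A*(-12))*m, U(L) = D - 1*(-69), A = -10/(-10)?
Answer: -152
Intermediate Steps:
A = 1 (A = -10*(-⅒) = 1)
Z = 0
U(L) = 64 (U(L) = -5 - 1*(-69) = -5 + 69 = 64)
K = -60 (K = (1*(-12))*5 = -12*5 = -60)
(U(Z) + (-9096 + 8940)) + K = (64 + (-9096 + 8940)) - 60 = (64 - 156) - 60 = -92 - 60 = -152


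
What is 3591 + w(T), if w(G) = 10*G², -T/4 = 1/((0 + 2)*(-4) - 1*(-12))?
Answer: 3601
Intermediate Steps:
T = -1 (T = -4/((0 + 2)*(-4) - 1*(-12)) = -4/(2*(-4) + 12) = -4/(-8 + 12) = -4/4 = -4*¼ = -1)
3591 + w(T) = 3591 + 10*(-1)² = 3591 + 10*1 = 3591 + 10 = 3601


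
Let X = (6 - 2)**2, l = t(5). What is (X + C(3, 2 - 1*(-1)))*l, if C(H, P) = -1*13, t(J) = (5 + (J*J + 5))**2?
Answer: 3675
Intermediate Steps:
t(J) = (10 + J**2)**2 (t(J) = (5 + (J**2 + 5))**2 = (5 + (5 + J**2))**2 = (10 + J**2)**2)
C(H, P) = -13
l = 1225 (l = (10 + 5**2)**2 = (10 + 25)**2 = 35**2 = 1225)
X = 16 (X = 4**2 = 16)
(X + C(3, 2 - 1*(-1)))*l = (16 - 13)*1225 = 3*1225 = 3675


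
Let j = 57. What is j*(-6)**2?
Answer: 2052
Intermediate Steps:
j*(-6)**2 = 57*(-6)**2 = 57*36 = 2052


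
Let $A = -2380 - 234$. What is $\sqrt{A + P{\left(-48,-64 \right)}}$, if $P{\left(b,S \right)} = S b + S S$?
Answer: $3 \sqrt{506} \approx 67.483$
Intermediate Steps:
$A = -2614$ ($A = -2380 - 234 = -2614$)
$P{\left(b,S \right)} = S^{2} + S b$ ($P{\left(b,S \right)} = S b + S^{2} = S^{2} + S b$)
$\sqrt{A + P{\left(-48,-64 \right)}} = \sqrt{-2614 - 64 \left(-64 - 48\right)} = \sqrt{-2614 - -7168} = \sqrt{-2614 + 7168} = \sqrt{4554} = 3 \sqrt{506}$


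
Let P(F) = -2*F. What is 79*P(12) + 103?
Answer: -1793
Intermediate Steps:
79*P(12) + 103 = 79*(-2*12) + 103 = 79*(-24) + 103 = -1896 + 103 = -1793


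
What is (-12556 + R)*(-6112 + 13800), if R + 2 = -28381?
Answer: -314739032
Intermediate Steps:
R = -28383 (R = -2 - 28381 = -28383)
(-12556 + R)*(-6112 + 13800) = (-12556 - 28383)*(-6112 + 13800) = -40939*7688 = -314739032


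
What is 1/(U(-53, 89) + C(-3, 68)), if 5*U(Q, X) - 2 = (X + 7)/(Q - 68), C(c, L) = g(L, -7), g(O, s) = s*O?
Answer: -605/287834 ≈ -0.0021019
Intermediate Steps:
g(O, s) = O*s
C(c, L) = -7*L (C(c, L) = L*(-7) = -7*L)
U(Q, X) = ⅖ + (7 + X)/(5*(-68 + Q)) (U(Q, X) = ⅖ + ((X + 7)/(Q - 68))/5 = ⅖ + ((7 + X)/(-68 + Q))/5 = ⅖ + (7 + X)/(5*(-68 + Q)))
1/(U(-53, 89) + C(-3, 68)) = 1/((-129 + 89 + 2*(-53))/(5*(-68 - 53)) - 7*68) = 1/((⅕)*(-129 + 89 - 106)/(-121) - 476) = 1/((⅕)*(-1/121)*(-146) - 476) = 1/(146/605 - 476) = 1/(-287834/605) = -605/287834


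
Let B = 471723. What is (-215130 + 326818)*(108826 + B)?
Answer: 64840356712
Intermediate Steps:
(-215130 + 326818)*(108826 + B) = (-215130 + 326818)*(108826 + 471723) = 111688*580549 = 64840356712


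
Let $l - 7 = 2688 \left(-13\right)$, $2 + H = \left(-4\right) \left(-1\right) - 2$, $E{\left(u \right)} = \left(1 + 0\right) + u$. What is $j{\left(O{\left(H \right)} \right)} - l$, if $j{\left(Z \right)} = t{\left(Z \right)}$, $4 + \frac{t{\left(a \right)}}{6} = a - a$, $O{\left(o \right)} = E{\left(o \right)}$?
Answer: $34913$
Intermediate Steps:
$E{\left(u \right)} = 1 + u$
$H = 0$ ($H = -2 - -2 = -2 + \left(4 - 2\right) = -2 + 2 = 0$)
$O{\left(o \right)} = 1 + o$
$t{\left(a \right)} = -24$ ($t{\left(a \right)} = -24 + 6 \left(a - a\right) = -24 + 6 \cdot 0 = -24 + 0 = -24$)
$j{\left(Z \right)} = -24$
$l = -34937$ ($l = 7 + 2688 \left(-13\right) = 7 - 34944 = -34937$)
$j{\left(O{\left(H \right)} \right)} - l = -24 - -34937 = -24 + 34937 = 34913$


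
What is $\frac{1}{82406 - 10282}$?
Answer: $\frac{1}{72124} \approx 1.3865 \cdot 10^{-5}$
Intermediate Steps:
$\frac{1}{82406 - 10282} = \frac{1}{72124}$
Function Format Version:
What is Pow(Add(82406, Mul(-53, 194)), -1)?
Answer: Rational(1, 72124) ≈ 1.3865e-5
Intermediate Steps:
Pow(Add(82406, Mul(-53, 194)), -1) = Pow(Add(82406, -10282), -1) = Pow(72124, -1) = Rational(1, 72124)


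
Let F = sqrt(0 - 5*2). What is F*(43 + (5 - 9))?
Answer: 39*I*sqrt(10) ≈ 123.33*I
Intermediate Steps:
F = I*sqrt(10) (F = sqrt(0 - 10) = sqrt(-10) = I*sqrt(10) ≈ 3.1623*I)
F*(43 + (5 - 9)) = (I*sqrt(10))*(43 + (5 - 9)) = (I*sqrt(10))*(43 - 4) = (I*sqrt(10))*39 = 39*I*sqrt(10)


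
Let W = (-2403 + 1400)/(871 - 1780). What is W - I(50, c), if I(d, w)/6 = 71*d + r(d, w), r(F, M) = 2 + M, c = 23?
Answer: -19497047/909 ≈ -21449.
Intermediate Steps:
I(d, w) = 12 + 6*w + 426*d (I(d, w) = 6*(71*d + (2 + w)) = 6*(2 + w + 71*d) = 12 + 6*w + 426*d)
W = 1003/909 (W = -1003/(-909) = -1003*(-1/909) = 1003/909 ≈ 1.1034)
W - I(50, c) = 1003/909 - (12 + 6*23 + 426*50) = 1003/909 - (12 + 138 + 21300) = 1003/909 - 1*21450 = 1003/909 - 21450 = -19497047/909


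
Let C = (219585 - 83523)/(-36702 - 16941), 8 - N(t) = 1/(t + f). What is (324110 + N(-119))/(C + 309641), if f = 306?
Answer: 1083768572265/1035352683629 ≈ 1.0468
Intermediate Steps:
N(t) = 8 - 1/(306 + t) (N(t) = 8 - 1/(t + 306) = 8 - 1/(306 + t))
C = -45354/17881 (C = 136062/(-53643) = 136062*(-1/53643) = -45354/17881 ≈ -2.5364)
(324110 + N(-119))/(C + 309641) = (324110 + (2447 + 8*(-119))/(306 - 119))/(-45354/17881 + 309641) = (324110 + (2447 - 952)/187)/(5536645367/17881) = (324110 + (1/187)*1495)*(17881/5536645367) = (324110 + 1495/187)*(17881/5536645367) = (60610065/187)*(17881/5536645367) = 1083768572265/1035352683629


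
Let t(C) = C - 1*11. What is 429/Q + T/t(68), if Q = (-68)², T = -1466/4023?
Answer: 91595635/1060334064 ≈ 0.086384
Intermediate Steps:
t(C) = -11 + C (t(C) = C - 11 = -11 + C)
T = -1466/4023 (T = -1466*1/4023 = -1466/4023 ≈ -0.36440)
Q = 4624
429/Q + T/t(68) = 429/4624 - 1466/(4023*(-11 + 68)) = 429*(1/4624) - 1466/4023/57 = 429/4624 - 1466/4023*1/57 = 429/4624 - 1466/229311 = 91595635/1060334064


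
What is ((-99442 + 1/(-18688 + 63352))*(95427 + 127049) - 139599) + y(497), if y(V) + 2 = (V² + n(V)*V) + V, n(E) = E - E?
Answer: -247029331482223/11166 ≈ -2.2123e+10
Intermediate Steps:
n(E) = 0
y(V) = -2 + V + V² (y(V) = -2 + ((V² + 0*V) + V) = -2 + ((V² + 0) + V) = -2 + (V² + V) = -2 + (V + V²) = -2 + V + V²)
((-99442 + 1/(-18688 + 63352))*(95427 + 127049) - 139599) + y(497) = ((-99442 + 1/(-18688 + 63352))*(95427 + 127049) - 139599) + (-2 + 497 + 497²) = ((-99442 + 1/44664)*222476 - 139599) + (-2 + 497 + 247009) = ((-99442 + 1/44664)*222476 - 139599) + 247504 = (-4441477487/44664*222476 - 139599) + 247504 = (-247030536349453/11166 - 139599) + 247504 = -247032095111887/11166 + 247504 = -247029331482223/11166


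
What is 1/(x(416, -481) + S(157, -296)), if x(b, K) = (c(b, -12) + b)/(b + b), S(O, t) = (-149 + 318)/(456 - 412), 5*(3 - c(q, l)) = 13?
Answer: 22880/99331 ≈ 0.23034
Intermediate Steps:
c(q, l) = 2/5 (c(q, l) = 3 - 1/5*13 = 3 - 13/5 = 2/5)
S(O, t) = 169/44
x(b, K) = (2/5 + b)/(2*b) (x(b, K) = (2/5 + b)/(b + b) = (2/5 + b)/((2*b)) = (2/5 + b)*(1/(2*b)) = (2/5 + b)/(2*b))
1/(x(416, -481) + S(157, -296)) = 1/((1/10)*(2 + 5*416)/416 + 169/44) = 1/((1/10)*(1/416)*(2 + 2080) + 169/44) = 1/((1/10)*(1/416)*2082 + 169/44) = 1/(1041/2080 + 169/44) = 1/(99331/22880) = 22880/99331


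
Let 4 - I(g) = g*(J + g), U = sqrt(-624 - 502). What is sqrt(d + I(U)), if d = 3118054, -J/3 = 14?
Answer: sqrt(3119184 + 42*I*sqrt(1126)) ≈ 1766.1 + 0.399*I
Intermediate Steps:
J = -42 (J = -3*14 = -42)
U = I*sqrt(1126) (U = sqrt(-1126) = I*sqrt(1126) ≈ 33.556*I)
I(g) = 4 - g*(-42 + g)
sqrt(d + I(U)) = sqrt(3118054 + (4 - (I*sqrt(1126))**2 + 42*(I*sqrt(1126)))) = sqrt(3118054 + (4 - 1*(-1126) + 42*I*sqrt(1126))) = sqrt(3118054 + (4 + 1126 + 42*I*sqrt(1126))) = sqrt(3118054 + (1130 + 42*I*sqrt(1126))) = sqrt(3119184 + 42*I*sqrt(1126))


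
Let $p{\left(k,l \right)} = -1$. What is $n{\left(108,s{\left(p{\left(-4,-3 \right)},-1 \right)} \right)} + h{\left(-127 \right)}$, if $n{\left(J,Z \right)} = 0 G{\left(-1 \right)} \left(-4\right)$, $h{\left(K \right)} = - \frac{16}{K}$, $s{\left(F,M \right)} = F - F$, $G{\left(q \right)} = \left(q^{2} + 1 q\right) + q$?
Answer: $\frac{16}{127} \approx 0.12598$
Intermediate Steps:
$G{\left(q \right)} = q^{2} + 2 q$ ($G{\left(q \right)} = \left(q^{2} + q\right) + q = \left(q + q^{2}\right) + q = q^{2} + 2 q$)
$s{\left(F,M \right)} = 0$
$n{\left(J,Z \right)} = 0$ ($n{\left(J,Z \right)} = 0 \left(- (2 - 1)\right) \left(-4\right) = 0 \left(\left(-1\right) 1\right) \left(-4\right) = 0 \left(-1\right) \left(-4\right) = 0 \left(-4\right) = 0$)
$n{\left(108,s{\left(p{\left(-4,-3 \right)},-1 \right)} \right)} + h{\left(-127 \right)} = 0 - \frac{16}{-127} = 0 - - \frac{16}{127} = 0 + \frac{16}{127} = \frac{16}{127}$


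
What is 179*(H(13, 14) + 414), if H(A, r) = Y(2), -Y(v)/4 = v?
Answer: 72674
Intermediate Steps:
Y(v) = -4*v
H(A, r) = -8 (H(A, r) = -4*2 = -8)
179*(H(13, 14) + 414) = 179*(-8 + 414) = 179*406 = 72674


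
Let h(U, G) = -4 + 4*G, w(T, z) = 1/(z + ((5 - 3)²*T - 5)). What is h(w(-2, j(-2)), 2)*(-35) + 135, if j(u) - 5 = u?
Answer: -5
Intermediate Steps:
j(u) = 5 + u
w(T, z) = 1/(-5 + z + 4*T) (w(T, z) = 1/(z + (2²*T - 5)) = 1/(z + (4*T - 5)) = 1/(z + (-5 + 4*T)) = 1/(-5 + z + 4*T))
h(w(-2, j(-2)), 2)*(-35) + 135 = (-4 + 4*2)*(-35) + 135 = (-4 + 8)*(-35) + 135 = 4*(-35) + 135 = -140 + 135 = -5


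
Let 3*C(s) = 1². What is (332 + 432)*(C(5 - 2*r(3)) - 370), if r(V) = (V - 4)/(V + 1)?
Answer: -847276/3 ≈ -2.8243e+5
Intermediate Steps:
r(V) = (-4 + V)/(1 + V)
C(s) = ⅓ (C(s) = (⅓)*1² = (⅓)*1 = ⅓)
(332 + 432)*(C(5 - 2*r(3)) - 370) = (332 + 432)*(⅓ - 370) = 764*(-1109/3) = -847276/3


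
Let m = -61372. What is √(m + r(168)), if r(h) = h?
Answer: 2*I*√15301 ≈ 247.39*I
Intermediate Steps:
√(m + r(168)) = √(-61372 + 168) = √(-61204) = 2*I*√15301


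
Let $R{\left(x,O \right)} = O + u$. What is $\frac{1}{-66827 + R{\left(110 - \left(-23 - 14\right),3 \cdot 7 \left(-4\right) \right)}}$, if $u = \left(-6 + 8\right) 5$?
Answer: $- \frac{1}{66901} \approx -1.4947 \cdot 10^{-5}$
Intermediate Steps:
$u = 10$ ($u = 2 \cdot 5 = 10$)
$R{\left(x,O \right)} = 10 + O$ ($R{\left(x,O \right)} = O + 10 = 10 + O$)
$\frac{1}{-66827 + R{\left(110 - \left(-23 - 14\right),3 \cdot 7 \left(-4\right) \right)}} = \frac{1}{-66827 + \left(10 + 3 \cdot 7 \left(-4\right)\right)} = \frac{1}{-66827 + \left(10 + 21 \left(-4\right)\right)} = \frac{1}{-66827 + \left(10 - 84\right)} = \frac{1}{-66827 - 74} = \frac{1}{-66901} = - \frac{1}{66901}$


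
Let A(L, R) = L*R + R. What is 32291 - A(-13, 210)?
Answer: 34811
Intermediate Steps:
A(L, R) = R + L*R
32291 - A(-13, 210) = 32291 - 210*(1 - 13) = 32291 - 210*(-12) = 32291 - 1*(-2520) = 32291 + 2520 = 34811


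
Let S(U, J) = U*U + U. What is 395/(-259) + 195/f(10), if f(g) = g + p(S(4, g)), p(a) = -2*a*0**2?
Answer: 9311/518 ≈ 17.975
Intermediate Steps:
S(U, J) = U + U**2 (S(U, J) = U**2 + U = U + U**2)
p(a) = 0 (p(a) = -2*a*0 = 0)
f(g) = g (f(g) = g + 0 = g)
395/(-259) + 195/f(10) = 395/(-259) + 195/10 = 395*(-1/259) + 195*(1/10) = -395/259 + 39/2 = 9311/518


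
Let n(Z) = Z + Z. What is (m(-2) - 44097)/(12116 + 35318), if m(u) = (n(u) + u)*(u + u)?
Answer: -44073/47434 ≈ -0.92914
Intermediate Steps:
n(Z) = 2*Z
m(u) = 6*u² (m(u) = (2*u + u)*(u + u) = (3*u)*(2*u) = 6*u²)
(m(-2) - 44097)/(12116 + 35318) = (6*(-2)² - 44097)/(12116 + 35318) = (6*4 - 44097)/47434 = (24 - 44097)*(1/47434) = -44073*1/47434 = -44073/47434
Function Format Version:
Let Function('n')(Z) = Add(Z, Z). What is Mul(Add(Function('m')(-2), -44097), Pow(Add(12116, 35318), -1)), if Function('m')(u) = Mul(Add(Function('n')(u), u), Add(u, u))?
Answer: Rational(-44073, 47434) ≈ -0.92914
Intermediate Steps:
Function('n')(Z) = Mul(2, Z)
Function('m')(u) = Mul(6, Pow(u, 2)) (Function('m')(u) = Mul(Add(Mul(2, u), u), Add(u, u)) = Mul(Mul(3, u), Mul(2, u)) = Mul(6, Pow(u, 2)))
Mul(Add(Function('m')(-2), -44097), Pow(Add(12116, 35318), -1)) = Mul(Add(Mul(6, Pow(-2, 2)), -44097), Pow(Add(12116, 35318), -1)) = Mul(Add(Mul(6, 4), -44097), Pow(47434, -1)) = Mul(Add(24, -44097), Rational(1, 47434)) = Mul(-44073, Rational(1, 47434)) = Rational(-44073, 47434)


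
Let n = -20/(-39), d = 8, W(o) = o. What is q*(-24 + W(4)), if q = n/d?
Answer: -50/39 ≈ -1.2821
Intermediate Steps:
n = 20/39 (n = -20*(-1/39) = 20/39 ≈ 0.51282)
q = 5/78 (q = (20/39)/8 = (20/39)*(1/8) = 5/78 ≈ 0.064103)
q*(-24 + W(4)) = 5*(-24 + 4)/78 = (5/78)*(-20) = -50/39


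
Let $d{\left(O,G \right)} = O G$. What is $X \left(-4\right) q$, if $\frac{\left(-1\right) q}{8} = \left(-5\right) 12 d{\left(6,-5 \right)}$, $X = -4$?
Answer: $-230400$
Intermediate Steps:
$d{\left(O,G \right)} = G O$
$q = -14400$ ($q = - 8 \left(-5\right) 12 \left(\left(-5\right) 6\right) = - 8 \left(\left(-60\right) \left(-30\right)\right) = \left(-8\right) 1800 = -14400$)
$X \left(-4\right) q = \left(-4\right) \left(-4\right) \left(-14400\right) = 16 \left(-14400\right) = -230400$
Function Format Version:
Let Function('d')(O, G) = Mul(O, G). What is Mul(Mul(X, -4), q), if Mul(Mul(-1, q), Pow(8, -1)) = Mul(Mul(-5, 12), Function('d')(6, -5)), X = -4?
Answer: -230400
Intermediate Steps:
Function('d')(O, G) = Mul(G, O)
q = -14400 (q = Mul(-8, Mul(Mul(-5, 12), Mul(-5, 6))) = Mul(-8, Mul(-60, -30)) = Mul(-8, 1800) = -14400)
Mul(Mul(X, -4), q) = Mul(Mul(-4, -4), -14400) = Mul(16, -14400) = -230400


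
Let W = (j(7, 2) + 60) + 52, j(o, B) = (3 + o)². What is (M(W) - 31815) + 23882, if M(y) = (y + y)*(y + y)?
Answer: 171843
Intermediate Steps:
W = 212 (W = ((3 + 7)² + 60) + 52 = (10² + 60) + 52 = (100 + 60) + 52 = 160 + 52 = 212)
M(y) = 4*y² (M(y) = (2*y)*(2*y) = 4*y²)
(M(W) - 31815) + 23882 = (4*212² - 31815) + 23882 = (4*44944 - 31815) + 23882 = (179776 - 31815) + 23882 = 147961 + 23882 = 171843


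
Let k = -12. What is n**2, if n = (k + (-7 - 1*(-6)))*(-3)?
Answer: 1521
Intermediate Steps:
n = 39 (n = (-12 + (-7 - 1*(-6)))*(-3) = (-12 + (-7 + 6))*(-3) = (-12 - 1)*(-3) = -13*(-3) = 39)
n**2 = 39**2 = 1521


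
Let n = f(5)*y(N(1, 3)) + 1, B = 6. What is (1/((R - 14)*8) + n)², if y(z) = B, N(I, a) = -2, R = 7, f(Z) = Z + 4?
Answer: 9480241/3136 ≈ 3023.0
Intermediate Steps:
f(Z) = 4 + Z
y(z) = 6
n = 55 (n = (4 + 5)*6 + 1 = 9*6 + 1 = 54 + 1 = 55)
(1/((R - 14)*8) + n)² = (1/((7 - 14)*8) + 55)² = ((⅛)/(-7) + 55)² = (-⅐*⅛ + 55)² = (-1/56 + 55)² = (3079/56)² = 9480241/3136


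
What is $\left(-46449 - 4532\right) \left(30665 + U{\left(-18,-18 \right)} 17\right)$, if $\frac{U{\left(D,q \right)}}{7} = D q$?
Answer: $-3528955801$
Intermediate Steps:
$U{\left(D,q \right)} = 7 D q$
$\left(-46449 - 4532\right) \left(30665 + U{\left(-18,-18 \right)} 17\right) = \left(-46449 - 4532\right) \left(30665 + 7 \left(-18\right) \left(-18\right) 17\right) = - 50981 \left(30665 + 2268 \cdot 17\right) = - 50981 \left(30665 + 38556\right) = \left(-50981\right) 69221 = -3528955801$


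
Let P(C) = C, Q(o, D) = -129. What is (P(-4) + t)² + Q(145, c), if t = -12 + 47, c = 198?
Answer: 832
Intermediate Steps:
t = 35
(P(-4) + t)² + Q(145, c) = (-4 + 35)² - 129 = 31² - 129 = 961 - 129 = 832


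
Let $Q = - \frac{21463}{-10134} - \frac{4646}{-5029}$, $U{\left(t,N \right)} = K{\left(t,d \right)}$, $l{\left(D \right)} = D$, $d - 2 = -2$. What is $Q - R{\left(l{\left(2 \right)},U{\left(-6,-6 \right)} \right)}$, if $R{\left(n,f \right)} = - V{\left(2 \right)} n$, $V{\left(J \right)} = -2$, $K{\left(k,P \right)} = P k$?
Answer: $- \frac{48835553}{50963886} \approx -0.95824$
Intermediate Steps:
$d = 0$ ($d = 2 - 2 = 0$)
$U{\left(t,N \right)} = 0$ ($U{\left(t,N \right)} = 0 t = 0$)
$R{\left(n,f \right)} = 2 n$ ($R{\left(n,f \right)} = \left(-1\right) \left(-2\right) n = 2 n$)
$Q = \frac{155019991}{50963886}$ ($Q = \left(-21463\right) \left(- \frac{1}{10134}\right) - - \frac{4646}{5029} = \frac{21463}{10134} + \frac{4646}{5029} = \frac{155019991}{50963886} \approx 3.0418$)
$Q - R{\left(l{\left(2 \right)},U{\left(-6,-6 \right)} \right)} = \frac{155019991}{50963886} - 2 \cdot 2 = \frac{155019991}{50963886} - 4 = - \frac{48835553}{50963886}$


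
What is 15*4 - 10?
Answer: 50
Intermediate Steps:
15*4 - 10 = 60 - 10 = 50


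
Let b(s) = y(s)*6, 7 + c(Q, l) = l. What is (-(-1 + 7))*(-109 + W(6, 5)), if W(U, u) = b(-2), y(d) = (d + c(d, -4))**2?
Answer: -5430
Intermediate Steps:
c(Q, l) = -7 + l
y(d) = (-11 + d)**2 (y(d) = (d + (-7 - 4))**2 = (d - 11)**2 = (-11 + d)**2)
b(s) = 6*(-11 + s)**2 (b(s) = (-11 + s)**2*6 = 6*(-11 + s)**2)
W(U, u) = 1014 (W(U, u) = 6*(-11 - 2)**2 = 6*(-13)**2 = 6*169 = 1014)
(-(-1 + 7))*(-109 + W(6, 5)) = (-(-1 + 7))*(-109 + 1014) = -1*6*905 = -6*905 = -5430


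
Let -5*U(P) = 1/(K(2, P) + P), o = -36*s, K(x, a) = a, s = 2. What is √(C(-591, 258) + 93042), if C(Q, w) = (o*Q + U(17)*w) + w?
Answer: 7*√20031015/85 ≈ 368.58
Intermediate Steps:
o = -72 (o = -36*2 = -72)
U(P) = -1/(10*P) (U(P) = -1/(5*(P + P)) = -1/(2*P)/5 = -1/(10*P))
C(Q, w) = -72*Q + 169*w/170 (C(Q, w) = (-72*Q + (-⅒/17)*w) + w = (-72*Q + (-⅒*1/17)*w) + w = (-72*Q - w/170) + w = -72*Q + 169*w/170)
√(C(-591, 258) + 93042) = √((-72*(-591) + (169/170)*258) + 93042) = √((42552 + 21801/85) + 93042) = √(3638721/85 + 93042) = √(11547291/85) = 7*√20031015/85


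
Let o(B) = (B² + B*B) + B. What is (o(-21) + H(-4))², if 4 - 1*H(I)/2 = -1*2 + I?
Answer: 776161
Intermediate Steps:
o(B) = B + 2*B² (o(B) = (B² + B²) + B = 2*B² + B = B + 2*B²)
H(I) = 12 - 2*I (H(I) = 8 - 2*(-1*2 + I) = 8 - 2*(-2 + I) = 8 + (4 - 2*I) = 12 - 2*I)
(o(-21) + H(-4))² = (-21*(1 + 2*(-21)) + (12 - 2*(-4)))² = (-21*(1 - 42) + (12 + 8))² = (-21*(-41) + 20)² = (861 + 20)² = 881² = 776161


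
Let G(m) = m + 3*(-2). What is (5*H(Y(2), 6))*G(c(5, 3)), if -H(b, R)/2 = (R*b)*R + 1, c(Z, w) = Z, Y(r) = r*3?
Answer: 2170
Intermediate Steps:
Y(r) = 3*r
G(m) = -6 + m (G(m) = m - 6 = -6 + m)
H(b, R) = -2 - 2*b*R² (H(b, R) = -2*((R*b)*R + 1) = -2*(b*R² + 1) = -2*(1 + b*R²) = -2 - 2*b*R²)
(5*H(Y(2), 6))*G(c(5, 3)) = (5*(-2 - 2*3*2*6²))*(-6 + 5) = (5*(-2 - 2*6*36))*(-1) = (5*(-2 - 432))*(-1) = (5*(-434))*(-1) = -2170*(-1) = 2170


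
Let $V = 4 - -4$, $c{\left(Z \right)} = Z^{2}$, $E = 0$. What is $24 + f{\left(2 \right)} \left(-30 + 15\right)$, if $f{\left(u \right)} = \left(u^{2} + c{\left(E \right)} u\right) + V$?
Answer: $-156$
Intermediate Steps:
$V = 8$ ($V = 4 + 4 = 8$)
$f{\left(u \right)} = 8 + u^{2}$ ($f{\left(u \right)} = \left(u^{2} + 0^{2} u\right) + 8 = \left(u^{2} + 0 u\right) + 8 = \left(u^{2} + 0\right) + 8 = u^{2} + 8 = 8 + u^{2}$)
$24 + f{\left(2 \right)} \left(-30 + 15\right) = 24 + \left(8 + 2^{2}\right) \left(-30 + 15\right) = 24 + \left(8 + 4\right) \left(-15\right) = 24 + 12 \left(-15\right) = 24 - 180 = -156$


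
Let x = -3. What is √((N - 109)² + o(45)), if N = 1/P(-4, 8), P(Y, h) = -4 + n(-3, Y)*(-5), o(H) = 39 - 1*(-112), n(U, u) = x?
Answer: 5*√58139/11 ≈ 109.60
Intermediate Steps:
n(U, u) = -3
o(H) = 151 (o(H) = 39 + 112 = 151)
P(Y, h) = 11 (P(Y, h) = -4 - 3*(-5) = -4 + 15 = 11)
N = 1/11 ≈ 0.090909
√((N - 109)² + o(45)) = √((1/11 - 109)² + 151) = √((-1198/11)² + 151) = √(1435204/121 + 151) = √(1453475/121) = 5*√58139/11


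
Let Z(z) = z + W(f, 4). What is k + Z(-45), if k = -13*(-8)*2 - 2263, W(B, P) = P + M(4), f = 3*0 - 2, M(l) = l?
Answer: -2092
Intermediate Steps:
f = -2 (f = 0 - 2 = -2)
W(B, P) = 4 + P (W(B, P) = P + 4 = 4 + P)
Z(z) = 8 + z (Z(z) = z + (4 + 4) = z + 8 = 8 + z)
k = -2055 (k = 104*2 - 2263 = 208 - 2263 = -2055)
k + Z(-45) = -2055 + (8 - 45) = -2055 - 37 = -2092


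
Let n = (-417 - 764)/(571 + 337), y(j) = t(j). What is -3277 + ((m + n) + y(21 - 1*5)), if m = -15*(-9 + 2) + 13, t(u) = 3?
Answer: -2866829/908 ≈ -3157.3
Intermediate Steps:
y(j) = 3
m = 118 (m = -15*(-7) + 13 = 105 + 13 = 118)
n = -1181/908 ≈ -1.3007
-3277 + ((m + n) + y(21 - 1*5)) = -3277 + ((118 - 1181/908) + 3) = -3277 + (105963/908 + 3) = -3277 + 108687/908 = -2866829/908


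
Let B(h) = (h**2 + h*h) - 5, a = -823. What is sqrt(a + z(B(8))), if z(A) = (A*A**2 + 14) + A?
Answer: sqrt(1860181) ≈ 1363.9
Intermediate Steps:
B(h) = -5 + 2*h**2 (B(h) = (h**2 + h**2) - 5 = 2*h**2 - 5 = -5 + 2*h**2)
z(A) = 14 + A + A**3 (z(A) = (A**3 + 14) + A = (14 + A**3) + A = 14 + A + A**3)
sqrt(a + z(B(8))) = sqrt(-823 + (14 + (-5 + 2*8**2) + (-5 + 2*8**2)**3)) = sqrt(-823 + (14 + (-5 + 2*64) + (-5 + 2*64)**3)) = sqrt(-823 + (14 + (-5 + 128) + (-5 + 128)**3)) = sqrt(-823 + (14 + 123 + 123**3)) = sqrt(-823 + (14 + 123 + 1860867)) = sqrt(-823 + 1861004) = sqrt(1860181)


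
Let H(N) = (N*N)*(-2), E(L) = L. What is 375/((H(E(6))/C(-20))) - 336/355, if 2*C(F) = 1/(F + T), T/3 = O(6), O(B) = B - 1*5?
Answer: -229801/289680 ≈ -0.79329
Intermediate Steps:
O(B) = -5 + B (O(B) = B - 5 = -5 + B)
T = 3 (T = 3*(-5 + 6) = 3*1 = 3)
H(N) = -2*N² (H(N) = N²*(-2) = -2*N²)
C(F) = 1/(2*(3 + F)) (C(F) = 1/(2*(F + 3)) = 1/(2*(3 + F)))
375/((H(E(6))/C(-20))) - 336/355 = 375/(((-2*6²)/((1/(2*(3 - 20)))))) - 336/355 = 375/(((-2*36)/(((½)/(-17))))) - 336*1/355 = 375/((-72/((½)*(-1/17)))) - 336/355 = 375/((-72/(-1/34))) - 336/355 = 375/((-72*(-34))) - 336/355 = 375/2448 - 336/355 = 375*(1/2448) - 336/355 = 125/816 - 336/355 = -229801/289680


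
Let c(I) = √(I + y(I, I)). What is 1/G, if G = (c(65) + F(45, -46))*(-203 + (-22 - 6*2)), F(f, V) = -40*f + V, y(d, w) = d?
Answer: 71/31061457 + √130/807597882 ≈ 2.2999e-6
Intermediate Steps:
F(f, V) = V - 40*f
c(I) = √2*√I (c(I) = √(I + I) = √(2*I) = √2*√I)
G = 437502 - 237*√130 (G = (√2*√65 + (-46 - 40*45))*(-203 + (-22 - 6*2)) = (√130 + (-46 - 1800))*(-203 + (-22 - 12)) = (√130 - 1846)*(-203 - 34) = (-1846 + √130)*(-237) = 437502 - 237*√130 ≈ 4.3480e+5)
1/G = 1/(437502 - 237*√130)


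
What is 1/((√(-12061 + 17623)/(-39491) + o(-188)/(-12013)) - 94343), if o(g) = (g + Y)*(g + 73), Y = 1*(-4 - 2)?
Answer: -21233297649862139952757/2003252433700510903770587263 + 17097095597937*√618/2003252433700510903770587263 ≈ -1.0599e-5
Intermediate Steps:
Y = -6 (Y = 1*(-6) = -6)
o(g) = (-6 + g)*(73 + g) (o(g) = (g - 6)*(g + 73) = (-6 + g)*(73 + g))
1/((√(-12061 + 17623)/(-39491) + o(-188)/(-12013)) - 94343) = 1/((√(-12061 + 17623)/(-39491) + (-438 + (-188)² + 67*(-188))/(-12013)) - 94343) = 1/((√5562*(-1/39491) + (-438 + 35344 - 12596)*(-1/12013)) - 94343) = 1/(((3*√618)*(-1/39491) + 22310*(-1/12013)) - 94343) = 1/((-3*√618/39491 - 22310/12013) - 94343) = 1/((-22310/12013 - 3*√618/39491) - 94343) = 1/(-1133364769/12013 - 3*√618/39491)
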